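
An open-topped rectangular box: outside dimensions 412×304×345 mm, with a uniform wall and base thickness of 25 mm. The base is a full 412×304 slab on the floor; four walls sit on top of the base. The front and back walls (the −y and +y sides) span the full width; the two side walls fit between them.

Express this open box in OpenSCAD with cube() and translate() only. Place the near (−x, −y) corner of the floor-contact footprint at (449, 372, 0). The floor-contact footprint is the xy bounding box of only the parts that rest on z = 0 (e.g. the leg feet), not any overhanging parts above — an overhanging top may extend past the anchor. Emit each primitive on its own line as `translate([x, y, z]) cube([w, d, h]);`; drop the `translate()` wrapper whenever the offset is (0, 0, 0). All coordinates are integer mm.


translate([449, 372, 0]) cube([412, 304, 25]);
translate([449, 372, 25]) cube([412, 25, 320]);
translate([449, 651, 25]) cube([412, 25, 320]);
translate([449, 397, 25]) cube([25, 254, 320]);
translate([836, 397, 25]) cube([25, 254, 320]);


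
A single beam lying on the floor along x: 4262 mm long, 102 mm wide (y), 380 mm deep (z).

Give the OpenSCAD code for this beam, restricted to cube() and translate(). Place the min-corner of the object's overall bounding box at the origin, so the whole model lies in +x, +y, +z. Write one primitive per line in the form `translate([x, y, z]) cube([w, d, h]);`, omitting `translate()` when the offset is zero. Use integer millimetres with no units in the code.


cube([4262, 102, 380]);


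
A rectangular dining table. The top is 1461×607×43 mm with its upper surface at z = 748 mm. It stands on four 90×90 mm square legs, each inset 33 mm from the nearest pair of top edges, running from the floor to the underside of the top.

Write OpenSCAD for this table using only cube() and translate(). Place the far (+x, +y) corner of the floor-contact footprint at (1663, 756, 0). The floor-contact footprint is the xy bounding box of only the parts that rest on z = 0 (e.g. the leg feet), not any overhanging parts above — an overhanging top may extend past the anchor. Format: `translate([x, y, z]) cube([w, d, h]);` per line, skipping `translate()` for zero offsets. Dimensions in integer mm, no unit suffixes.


translate([235, 182, 705]) cube([1461, 607, 43]);
translate([268, 215, 0]) cube([90, 90, 705]);
translate([1573, 215, 0]) cube([90, 90, 705]);
translate([268, 666, 0]) cube([90, 90, 705]);
translate([1573, 666, 0]) cube([90, 90, 705]);


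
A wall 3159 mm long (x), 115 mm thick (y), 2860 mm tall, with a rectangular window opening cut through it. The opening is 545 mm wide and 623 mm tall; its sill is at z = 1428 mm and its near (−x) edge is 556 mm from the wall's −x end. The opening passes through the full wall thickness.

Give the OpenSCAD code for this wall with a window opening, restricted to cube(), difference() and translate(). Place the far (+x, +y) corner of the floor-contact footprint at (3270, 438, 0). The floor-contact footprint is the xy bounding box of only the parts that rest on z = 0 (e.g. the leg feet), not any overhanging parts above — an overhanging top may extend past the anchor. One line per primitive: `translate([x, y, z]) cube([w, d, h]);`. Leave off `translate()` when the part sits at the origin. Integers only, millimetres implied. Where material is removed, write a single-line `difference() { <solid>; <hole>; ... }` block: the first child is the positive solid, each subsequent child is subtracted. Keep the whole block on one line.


difference() { translate([111, 323, 0]) cube([3159, 115, 2860]); translate([667, 323, 1428]) cube([545, 115, 623]); }


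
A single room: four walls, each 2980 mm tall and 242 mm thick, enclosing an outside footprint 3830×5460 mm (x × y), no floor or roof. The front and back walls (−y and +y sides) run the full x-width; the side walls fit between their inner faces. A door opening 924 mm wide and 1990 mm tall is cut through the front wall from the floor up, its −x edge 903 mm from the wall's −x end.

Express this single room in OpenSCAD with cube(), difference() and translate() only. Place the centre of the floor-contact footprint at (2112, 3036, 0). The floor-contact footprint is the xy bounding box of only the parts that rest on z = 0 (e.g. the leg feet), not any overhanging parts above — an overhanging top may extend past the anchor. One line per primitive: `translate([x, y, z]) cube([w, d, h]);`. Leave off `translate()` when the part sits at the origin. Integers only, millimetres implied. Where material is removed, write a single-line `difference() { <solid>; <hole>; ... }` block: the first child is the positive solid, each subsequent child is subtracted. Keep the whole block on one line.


difference() { translate([197, 306, 0]) cube([3830, 242, 2980]); translate([1100, 306, 0]) cube([924, 242, 1990]); }
translate([197, 5524, 0]) cube([3830, 242, 2980]);
translate([197, 548, 0]) cube([242, 4976, 2980]);
translate([3785, 548, 0]) cube([242, 4976, 2980]);


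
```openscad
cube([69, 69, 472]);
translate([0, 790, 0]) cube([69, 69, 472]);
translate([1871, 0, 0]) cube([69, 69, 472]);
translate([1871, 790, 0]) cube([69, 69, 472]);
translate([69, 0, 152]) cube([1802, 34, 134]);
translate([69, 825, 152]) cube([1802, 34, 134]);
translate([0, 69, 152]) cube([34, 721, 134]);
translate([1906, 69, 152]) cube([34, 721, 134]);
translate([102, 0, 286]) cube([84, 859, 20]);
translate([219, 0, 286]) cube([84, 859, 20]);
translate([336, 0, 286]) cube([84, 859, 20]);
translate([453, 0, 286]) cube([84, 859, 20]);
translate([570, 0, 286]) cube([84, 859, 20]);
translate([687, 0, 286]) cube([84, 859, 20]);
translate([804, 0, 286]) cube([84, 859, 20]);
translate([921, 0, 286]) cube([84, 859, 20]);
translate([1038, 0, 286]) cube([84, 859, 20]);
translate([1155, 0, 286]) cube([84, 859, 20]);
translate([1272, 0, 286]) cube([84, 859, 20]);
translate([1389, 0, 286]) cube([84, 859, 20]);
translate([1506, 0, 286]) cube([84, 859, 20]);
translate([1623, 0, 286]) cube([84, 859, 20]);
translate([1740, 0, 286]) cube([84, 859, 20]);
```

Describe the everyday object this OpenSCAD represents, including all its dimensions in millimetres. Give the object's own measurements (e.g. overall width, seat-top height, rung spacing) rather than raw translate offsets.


A bed frame 1940 mm long (x) by 859 mm wide (y). Four 69×69 mm corner posts, 472 mm tall, at the corners of the footprint. Four rails of 34 mm thickness and 134 mm height run between adjacent posts with their undersides at z = 152 mm, their outer faces flush with the outside of the frame (the two x-running rails run between the posts' inner faces; the two y-running rails run between the posts' inner faces). 15 slats, each 84 mm wide (x) and 20 mm thick, lie across the top of the two x-running rails, running the full 859 mm width of the frame in y; along x they sit between the end posts with a 33 mm gap after the −x posts and between neighbouring slats, leaving 47 mm before the +x posts.


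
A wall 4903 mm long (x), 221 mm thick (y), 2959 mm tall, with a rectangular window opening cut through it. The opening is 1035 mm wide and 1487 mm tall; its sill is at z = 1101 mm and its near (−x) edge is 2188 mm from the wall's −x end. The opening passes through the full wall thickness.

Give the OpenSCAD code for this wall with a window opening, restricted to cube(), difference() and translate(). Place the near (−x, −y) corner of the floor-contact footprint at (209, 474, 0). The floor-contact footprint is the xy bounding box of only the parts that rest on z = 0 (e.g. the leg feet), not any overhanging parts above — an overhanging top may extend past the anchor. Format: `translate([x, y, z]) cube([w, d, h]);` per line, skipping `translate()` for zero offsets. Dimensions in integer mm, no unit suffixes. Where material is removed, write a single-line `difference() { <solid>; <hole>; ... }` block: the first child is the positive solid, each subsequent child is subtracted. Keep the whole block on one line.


difference() { translate([209, 474, 0]) cube([4903, 221, 2959]); translate([2397, 474, 1101]) cube([1035, 221, 1487]); }


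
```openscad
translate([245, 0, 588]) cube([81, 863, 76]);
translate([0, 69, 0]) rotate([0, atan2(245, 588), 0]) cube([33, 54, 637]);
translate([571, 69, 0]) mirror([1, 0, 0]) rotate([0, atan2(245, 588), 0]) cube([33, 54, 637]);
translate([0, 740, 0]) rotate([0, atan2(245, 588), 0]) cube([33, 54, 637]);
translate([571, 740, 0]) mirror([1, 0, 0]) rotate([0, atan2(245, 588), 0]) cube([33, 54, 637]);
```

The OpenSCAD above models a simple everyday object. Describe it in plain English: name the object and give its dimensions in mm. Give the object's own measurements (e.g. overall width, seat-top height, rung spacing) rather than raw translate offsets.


A sawhorse. A 81×863×76 mm beam (x, y, z) sits on two A-frame leg pairs. Each pair is two raked legs of 33×54 mm section (54 mm along y) splaying symmetrically in x. Each leg rises 588 mm vertically over 245 mm of horizontal reach and is 637 mm long along its own axis. Every leg's outer bottom edge rests on the floor and its outer top edge meets a bottom edge of the beam — the left legs (tilting toward +x) meet the beam's −x bottom edge, the right legs (their mirror images, tilting toward −x) meet its +x bottom edge — so the leg tops tuck under the beam, the beam's underside is 588 mm above the floor, and the feet are 571 mm apart outside-to-outside with the beam centred between them. The two leg pairs are set in 69 mm from either end of the beam.


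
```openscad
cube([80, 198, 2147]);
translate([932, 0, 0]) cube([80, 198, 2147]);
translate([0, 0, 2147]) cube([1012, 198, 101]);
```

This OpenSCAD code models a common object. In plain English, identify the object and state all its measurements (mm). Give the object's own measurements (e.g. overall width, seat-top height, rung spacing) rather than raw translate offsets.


A door frame. The clear opening is 852 mm wide and 2147 mm high. Two 80 mm wide jambs, 198 mm deep, stand either side of the opening from the floor to the top of the opening. A 101 mm thick head sits across the top of both jambs, spanning the full outside width of the frame.


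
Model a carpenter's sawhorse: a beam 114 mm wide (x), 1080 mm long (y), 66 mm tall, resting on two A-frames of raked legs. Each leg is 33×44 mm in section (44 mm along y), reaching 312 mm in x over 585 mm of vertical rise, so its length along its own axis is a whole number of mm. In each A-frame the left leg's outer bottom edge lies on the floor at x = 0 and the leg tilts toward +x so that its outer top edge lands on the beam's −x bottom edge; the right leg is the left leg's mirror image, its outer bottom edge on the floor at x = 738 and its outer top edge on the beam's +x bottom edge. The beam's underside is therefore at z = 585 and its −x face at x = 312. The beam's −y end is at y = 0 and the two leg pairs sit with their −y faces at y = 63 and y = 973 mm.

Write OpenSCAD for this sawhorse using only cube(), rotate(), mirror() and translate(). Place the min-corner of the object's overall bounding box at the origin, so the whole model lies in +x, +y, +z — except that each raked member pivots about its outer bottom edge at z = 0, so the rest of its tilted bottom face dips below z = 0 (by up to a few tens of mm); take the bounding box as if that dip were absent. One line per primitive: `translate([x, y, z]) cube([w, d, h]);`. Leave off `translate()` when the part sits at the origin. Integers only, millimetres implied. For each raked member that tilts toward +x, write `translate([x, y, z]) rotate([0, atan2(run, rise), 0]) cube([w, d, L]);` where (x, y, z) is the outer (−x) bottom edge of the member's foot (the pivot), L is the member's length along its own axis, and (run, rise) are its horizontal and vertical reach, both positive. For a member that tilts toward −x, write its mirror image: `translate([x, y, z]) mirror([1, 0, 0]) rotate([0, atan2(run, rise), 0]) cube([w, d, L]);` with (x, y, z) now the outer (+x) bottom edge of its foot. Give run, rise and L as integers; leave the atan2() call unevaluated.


translate([312, 0, 585]) cube([114, 1080, 66]);
translate([0, 63, 0]) rotate([0, atan2(312, 585), 0]) cube([33, 44, 663]);
translate([738, 63, 0]) mirror([1, 0, 0]) rotate([0, atan2(312, 585), 0]) cube([33, 44, 663]);
translate([0, 973, 0]) rotate([0, atan2(312, 585), 0]) cube([33, 44, 663]);
translate([738, 973, 0]) mirror([1, 0, 0]) rotate([0, atan2(312, 585), 0]) cube([33, 44, 663]);


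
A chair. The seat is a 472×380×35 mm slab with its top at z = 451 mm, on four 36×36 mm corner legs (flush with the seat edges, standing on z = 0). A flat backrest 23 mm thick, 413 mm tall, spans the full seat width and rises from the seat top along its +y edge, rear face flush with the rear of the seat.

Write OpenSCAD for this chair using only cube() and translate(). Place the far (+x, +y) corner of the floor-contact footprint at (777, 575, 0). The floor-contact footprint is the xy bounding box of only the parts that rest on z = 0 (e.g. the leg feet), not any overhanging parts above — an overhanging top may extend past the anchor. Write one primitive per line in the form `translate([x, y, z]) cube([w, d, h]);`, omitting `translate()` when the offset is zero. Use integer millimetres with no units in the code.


// leg_h = 451 - 35 = 416
translate([305, 195, 416]) cube([472, 380, 35]);
translate([305, 195, 0]) cube([36, 36, 416]);
translate([741, 195, 0]) cube([36, 36, 416]);
translate([305, 539, 0]) cube([36, 36, 416]);
translate([741, 539, 0]) cube([36, 36, 416]);
translate([305, 552, 451]) cube([472, 23, 413]);


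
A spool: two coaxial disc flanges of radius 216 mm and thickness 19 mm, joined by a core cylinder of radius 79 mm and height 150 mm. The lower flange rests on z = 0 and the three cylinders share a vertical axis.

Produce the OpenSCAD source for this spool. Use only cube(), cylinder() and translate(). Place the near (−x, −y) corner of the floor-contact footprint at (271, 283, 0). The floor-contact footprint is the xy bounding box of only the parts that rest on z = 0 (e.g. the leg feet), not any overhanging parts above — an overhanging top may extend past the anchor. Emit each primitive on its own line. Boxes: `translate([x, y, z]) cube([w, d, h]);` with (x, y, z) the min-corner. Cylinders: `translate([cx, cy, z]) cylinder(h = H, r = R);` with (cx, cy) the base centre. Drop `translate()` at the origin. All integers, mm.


translate([487, 499, 0]) cylinder(h = 19, r = 216);
translate([487, 499, 19]) cylinder(h = 150, r = 79);
translate([487, 499, 169]) cylinder(h = 19, r = 216);


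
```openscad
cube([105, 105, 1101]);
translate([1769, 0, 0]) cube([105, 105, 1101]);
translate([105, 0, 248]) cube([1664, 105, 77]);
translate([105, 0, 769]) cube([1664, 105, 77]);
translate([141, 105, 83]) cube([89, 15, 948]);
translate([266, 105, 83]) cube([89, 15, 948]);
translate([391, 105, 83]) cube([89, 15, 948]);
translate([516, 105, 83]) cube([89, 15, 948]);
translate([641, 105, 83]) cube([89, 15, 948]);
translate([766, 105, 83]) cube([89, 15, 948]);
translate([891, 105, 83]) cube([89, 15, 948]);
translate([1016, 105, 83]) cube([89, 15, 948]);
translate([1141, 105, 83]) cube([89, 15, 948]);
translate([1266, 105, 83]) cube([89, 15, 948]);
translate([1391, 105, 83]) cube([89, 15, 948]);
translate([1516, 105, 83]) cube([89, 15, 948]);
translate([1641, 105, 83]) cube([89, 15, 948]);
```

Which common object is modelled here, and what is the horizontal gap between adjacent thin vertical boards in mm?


A fence section. The picket gap is 36 mm.

Two posts, two rails, 13 pickets — a fence section. Span 1664 mm holds 13 pickets of 89 mm with 14 equal gaps: ⌊(1664 − 13·89) / 14⌋ = 36 mm.


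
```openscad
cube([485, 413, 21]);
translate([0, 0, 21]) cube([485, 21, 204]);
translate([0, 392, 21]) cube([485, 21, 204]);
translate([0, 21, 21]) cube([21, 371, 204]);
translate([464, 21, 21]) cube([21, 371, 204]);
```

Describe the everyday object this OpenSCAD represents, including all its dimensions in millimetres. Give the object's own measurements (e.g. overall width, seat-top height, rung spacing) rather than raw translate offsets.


An open-topped rectangular box: outside dimensions 485×413×225 mm, with a uniform wall and base thickness of 21 mm. The base is a full 485×413 slab on the floor; four walls sit on top of the base. The front and back walls (the −y and +y sides) span the full width; the two side walls fit between them.


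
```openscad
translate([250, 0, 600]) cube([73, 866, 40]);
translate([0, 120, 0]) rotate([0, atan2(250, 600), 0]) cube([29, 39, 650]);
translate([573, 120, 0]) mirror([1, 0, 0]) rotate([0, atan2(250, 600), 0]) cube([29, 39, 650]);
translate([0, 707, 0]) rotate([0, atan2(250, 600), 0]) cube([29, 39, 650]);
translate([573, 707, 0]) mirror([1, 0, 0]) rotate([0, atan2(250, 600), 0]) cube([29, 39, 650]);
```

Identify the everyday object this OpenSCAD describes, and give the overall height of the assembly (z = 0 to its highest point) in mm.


A sawhorse. The overall height is 640 mm.

A beam across two mirrored pairs of raked legs — a sawhorse. The beam's underside is at z = 600 (matching the legs' vertical rise in atan2(250, 600)) and the beam is 40 mm tall, so its top is at 600 + 40 = 640 mm. The raked legs top out at the beam's underside, so that is the highest point.


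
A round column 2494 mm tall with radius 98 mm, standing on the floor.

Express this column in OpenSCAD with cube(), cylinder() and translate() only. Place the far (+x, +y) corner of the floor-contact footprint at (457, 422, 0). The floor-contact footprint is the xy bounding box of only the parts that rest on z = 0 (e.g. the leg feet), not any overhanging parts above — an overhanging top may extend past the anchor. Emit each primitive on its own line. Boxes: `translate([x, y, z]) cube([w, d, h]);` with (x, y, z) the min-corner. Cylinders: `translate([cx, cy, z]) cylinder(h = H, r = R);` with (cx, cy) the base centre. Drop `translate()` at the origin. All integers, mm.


translate([359, 324, 0]) cylinder(h = 2494, r = 98);


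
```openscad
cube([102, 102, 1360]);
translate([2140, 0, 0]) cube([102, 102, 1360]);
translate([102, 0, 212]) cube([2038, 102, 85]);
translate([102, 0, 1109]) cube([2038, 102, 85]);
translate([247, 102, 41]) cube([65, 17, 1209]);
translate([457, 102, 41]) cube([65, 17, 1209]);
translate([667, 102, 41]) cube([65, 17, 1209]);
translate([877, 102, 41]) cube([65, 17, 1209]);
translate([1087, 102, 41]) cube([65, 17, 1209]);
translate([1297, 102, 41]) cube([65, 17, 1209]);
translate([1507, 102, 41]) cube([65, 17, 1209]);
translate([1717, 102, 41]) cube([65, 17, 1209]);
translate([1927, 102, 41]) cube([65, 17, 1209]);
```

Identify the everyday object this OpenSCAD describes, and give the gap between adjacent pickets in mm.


A fence section. The picket gap is 145 mm.

Two posts, two rails, 9 pickets — a fence section. Span 2038 mm holds 9 pickets of 65 mm with 10 equal gaps: ⌊(2038 − 9·65) / 10⌋ = 145 mm.


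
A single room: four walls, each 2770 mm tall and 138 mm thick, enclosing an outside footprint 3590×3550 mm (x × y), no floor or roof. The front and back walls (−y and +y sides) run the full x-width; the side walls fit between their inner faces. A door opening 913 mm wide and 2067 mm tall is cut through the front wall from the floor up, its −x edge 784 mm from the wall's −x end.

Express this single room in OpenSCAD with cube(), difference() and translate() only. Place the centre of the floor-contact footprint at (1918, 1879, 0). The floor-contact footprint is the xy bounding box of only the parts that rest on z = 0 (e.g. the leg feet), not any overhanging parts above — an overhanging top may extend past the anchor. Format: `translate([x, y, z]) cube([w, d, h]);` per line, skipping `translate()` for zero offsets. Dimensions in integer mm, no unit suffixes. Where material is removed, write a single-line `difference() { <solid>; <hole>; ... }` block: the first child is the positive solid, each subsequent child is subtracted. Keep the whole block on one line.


difference() { translate([123, 104, 0]) cube([3590, 138, 2770]); translate([907, 104, 0]) cube([913, 138, 2067]); }
translate([123, 3516, 0]) cube([3590, 138, 2770]);
translate([123, 242, 0]) cube([138, 3274, 2770]);
translate([3575, 242, 0]) cube([138, 3274, 2770]);


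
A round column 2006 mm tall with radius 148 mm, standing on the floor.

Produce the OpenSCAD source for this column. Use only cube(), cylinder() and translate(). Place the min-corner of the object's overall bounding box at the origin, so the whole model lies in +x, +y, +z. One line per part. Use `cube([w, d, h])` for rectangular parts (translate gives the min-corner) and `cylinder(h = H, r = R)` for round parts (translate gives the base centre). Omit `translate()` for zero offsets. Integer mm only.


translate([148, 148, 0]) cylinder(h = 2006, r = 148);


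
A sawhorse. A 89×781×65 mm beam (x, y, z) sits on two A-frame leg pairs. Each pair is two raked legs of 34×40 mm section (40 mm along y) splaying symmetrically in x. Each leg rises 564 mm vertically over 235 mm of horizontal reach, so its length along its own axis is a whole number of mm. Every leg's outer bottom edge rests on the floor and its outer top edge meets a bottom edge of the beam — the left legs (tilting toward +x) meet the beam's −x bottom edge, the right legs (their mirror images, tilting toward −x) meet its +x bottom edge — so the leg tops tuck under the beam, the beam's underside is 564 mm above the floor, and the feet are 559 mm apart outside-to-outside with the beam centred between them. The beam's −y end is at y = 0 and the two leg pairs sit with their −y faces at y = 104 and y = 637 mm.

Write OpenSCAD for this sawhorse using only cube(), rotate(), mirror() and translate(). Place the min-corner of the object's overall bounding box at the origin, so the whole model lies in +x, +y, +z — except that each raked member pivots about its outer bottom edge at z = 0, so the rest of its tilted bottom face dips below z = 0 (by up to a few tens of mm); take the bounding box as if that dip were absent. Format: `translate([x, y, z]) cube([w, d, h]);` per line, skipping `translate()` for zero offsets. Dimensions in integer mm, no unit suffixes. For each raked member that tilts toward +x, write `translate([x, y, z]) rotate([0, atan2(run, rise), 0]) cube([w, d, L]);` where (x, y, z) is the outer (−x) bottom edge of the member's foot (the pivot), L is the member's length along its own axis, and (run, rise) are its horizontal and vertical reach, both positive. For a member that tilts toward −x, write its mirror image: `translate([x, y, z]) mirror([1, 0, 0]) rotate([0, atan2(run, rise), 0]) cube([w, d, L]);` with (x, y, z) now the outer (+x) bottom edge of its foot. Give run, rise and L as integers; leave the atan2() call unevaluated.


// leg length = √(235² + 564²) = 611
// right-leg outer foot x = 2·235 + 89 = 559
// beam min-corner = (235, 0, 564)
translate([235, 0, 564]) cube([89, 781, 65]);
translate([0, 104, 0]) rotate([0, atan2(235, 564), 0]) cube([34, 40, 611]);
translate([559, 104, 0]) mirror([1, 0, 0]) rotate([0, atan2(235, 564), 0]) cube([34, 40, 611]);
translate([0, 637, 0]) rotate([0, atan2(235, 564), 0]) cube([34, 40, 611]);
translate([559, 637, 0]) mirror([1, 0, 0]) rotate([0, atan2(235, 564), 0]) cube([34, 40, 611]);


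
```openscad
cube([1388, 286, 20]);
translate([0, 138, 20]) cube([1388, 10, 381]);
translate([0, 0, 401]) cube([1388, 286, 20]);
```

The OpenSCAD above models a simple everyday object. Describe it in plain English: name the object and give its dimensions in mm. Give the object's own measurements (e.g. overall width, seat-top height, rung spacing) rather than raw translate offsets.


An I-beam lying along x, 1388 mm long. Overall section height 421 mm. Two flanges 286 mm wide (y) and 20 mm thick, one on the floor and one at the top; a web 10 mm thick runs between them, centred on the flange width.


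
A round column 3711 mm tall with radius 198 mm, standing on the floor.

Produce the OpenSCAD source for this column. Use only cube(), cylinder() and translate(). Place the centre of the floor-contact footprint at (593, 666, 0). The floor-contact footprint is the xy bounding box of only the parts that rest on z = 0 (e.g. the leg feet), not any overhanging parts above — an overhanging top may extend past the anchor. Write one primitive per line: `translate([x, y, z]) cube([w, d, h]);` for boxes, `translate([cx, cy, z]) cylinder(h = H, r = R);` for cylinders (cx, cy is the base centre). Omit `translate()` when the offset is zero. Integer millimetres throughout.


translate([593, 666, 0]) cylinder(h = 3711, r = 198);


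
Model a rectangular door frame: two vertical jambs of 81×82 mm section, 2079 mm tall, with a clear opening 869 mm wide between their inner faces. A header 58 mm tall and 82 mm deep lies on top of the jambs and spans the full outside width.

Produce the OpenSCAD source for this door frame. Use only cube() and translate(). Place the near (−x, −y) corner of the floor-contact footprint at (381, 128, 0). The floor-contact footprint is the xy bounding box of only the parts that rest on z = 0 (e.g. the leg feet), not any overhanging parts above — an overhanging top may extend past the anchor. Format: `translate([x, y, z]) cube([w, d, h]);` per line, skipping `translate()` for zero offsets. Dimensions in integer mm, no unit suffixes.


translate([381, 128, 0]) cube([81, 82, 2079]);
translate([1331, 128, 0]) cube([81, 82, 2079]);
translate([381, 128, 2079]) cube([1031, 82, 58]);


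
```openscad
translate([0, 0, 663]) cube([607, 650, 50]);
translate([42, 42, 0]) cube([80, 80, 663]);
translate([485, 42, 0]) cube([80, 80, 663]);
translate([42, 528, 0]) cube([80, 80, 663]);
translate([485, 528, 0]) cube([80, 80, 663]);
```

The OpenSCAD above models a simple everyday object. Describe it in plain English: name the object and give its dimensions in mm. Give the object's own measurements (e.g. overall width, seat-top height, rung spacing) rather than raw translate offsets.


A table: top 607 mm (x) × 650 mm (y), 50 mm thick, upper face at z = 713 mm, on four 80×80 mm square legs, each inset 42 mm from the nearest pair of top edges from z = 0 to the bottom of the top.


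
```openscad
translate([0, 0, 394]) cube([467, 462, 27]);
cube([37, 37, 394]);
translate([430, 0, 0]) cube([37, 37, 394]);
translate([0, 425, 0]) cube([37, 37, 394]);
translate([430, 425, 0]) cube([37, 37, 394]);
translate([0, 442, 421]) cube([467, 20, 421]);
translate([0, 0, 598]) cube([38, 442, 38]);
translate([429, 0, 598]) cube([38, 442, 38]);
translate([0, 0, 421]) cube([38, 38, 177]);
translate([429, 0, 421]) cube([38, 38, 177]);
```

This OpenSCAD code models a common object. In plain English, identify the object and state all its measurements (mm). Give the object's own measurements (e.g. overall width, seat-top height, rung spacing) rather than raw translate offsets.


A chair. The seat is a 467×462×27 mm slab with its top at z = 421 mm, on four 37×37 mm corner legs (flush with the seat edges, standing on z = 0). A flat backrest 20 mm thick, 421 mm tall, spans the full seat width and rises from the seat top along its +y edge, rear face flush with the rear of the seat. Two armrests of 38×38 mm section run along each side from the seat's front edge to the front of the backrest, top faces 215 mm above the seat top and outer faces flush with the seat's x-edges; a 38×38 mm post under the front of each armrest stands on the seat at the front corner.


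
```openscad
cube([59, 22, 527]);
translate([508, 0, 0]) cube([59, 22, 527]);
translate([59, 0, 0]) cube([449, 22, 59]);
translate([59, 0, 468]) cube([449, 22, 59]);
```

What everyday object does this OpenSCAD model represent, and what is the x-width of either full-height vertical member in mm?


A picture frame. The border width is 59 mm.

Four thin pieces enclosing a rectangular opening — a picture frame. The two full-height stiles are 527 mm tall; the top rail sits at z = 468 and is 59 mm tall, so the border above the opening is 527 − 468 = 59 mm, matching the stile x-width.


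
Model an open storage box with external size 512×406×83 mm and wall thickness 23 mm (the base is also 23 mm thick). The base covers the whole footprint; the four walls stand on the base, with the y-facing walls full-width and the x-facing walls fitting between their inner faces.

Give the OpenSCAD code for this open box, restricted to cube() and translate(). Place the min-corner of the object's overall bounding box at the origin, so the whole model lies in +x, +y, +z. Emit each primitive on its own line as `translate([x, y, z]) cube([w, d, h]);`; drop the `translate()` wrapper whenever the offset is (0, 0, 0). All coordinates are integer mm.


cube([512, 406, 23]);
translate([0, 0, 23]) cube([512, 23, 60]);
translate([0, 383, 23]) cube([512, 23, 60]);
translate([0, 23, 23]) cube([23, 360, 60]);
translate([489, 23, 23]) cube([23, 360, 60]);


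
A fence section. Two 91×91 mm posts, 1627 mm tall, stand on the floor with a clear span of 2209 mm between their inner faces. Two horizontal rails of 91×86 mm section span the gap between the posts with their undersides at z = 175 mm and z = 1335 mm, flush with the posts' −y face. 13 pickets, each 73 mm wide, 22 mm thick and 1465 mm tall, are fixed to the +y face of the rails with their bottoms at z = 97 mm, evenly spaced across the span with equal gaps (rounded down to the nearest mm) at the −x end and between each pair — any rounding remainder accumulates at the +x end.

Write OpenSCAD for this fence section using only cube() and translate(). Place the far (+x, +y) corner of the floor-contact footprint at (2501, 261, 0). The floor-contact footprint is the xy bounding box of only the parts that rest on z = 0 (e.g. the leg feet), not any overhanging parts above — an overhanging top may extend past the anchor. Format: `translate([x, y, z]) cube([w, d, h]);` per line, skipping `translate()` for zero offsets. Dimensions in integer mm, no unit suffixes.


translate([110, 170, 0]) cube([91, 91, 1627]);
translate([2410, 170, 0]) cube([91, 91, 1627]);
translate([201, 170, 175]) cube([2209, 91, 86]);
translate([201, 170, 1335]) cube([2209, 91, 86]);
translate([291, 261, 97]) cube([73, 22, 1465]);
translate([454, 261, 97]) cube([73, 22, 1465]);
translate([617, 261, 97]) cube([73, 22, 1465]);
translate([780, 261, 97]) cube([73, 22, 1465]);
translate([943, 261, 97]) cube([73, 22, 1465]);
translate([1106, 261, 97]) cube([73, 22, 1465]);
translate([1269, 261, 97]) cube([73, 22, 1465]);
translate([1432, 261, 97]) cube([73, 22, 1465]);
translate([1595, 261, 97]) cube([73, 22, 1465]);
translate([1758, 261, 97]) cube([73, 22, 1465]);
translate([1921, 261, 97]) cube([73, 22, 1465]);
translate([2084, 261, 97]) cube([73, 22, 1465]);
translate([2247, 261, 97]) cube([73, 22, 1465]);


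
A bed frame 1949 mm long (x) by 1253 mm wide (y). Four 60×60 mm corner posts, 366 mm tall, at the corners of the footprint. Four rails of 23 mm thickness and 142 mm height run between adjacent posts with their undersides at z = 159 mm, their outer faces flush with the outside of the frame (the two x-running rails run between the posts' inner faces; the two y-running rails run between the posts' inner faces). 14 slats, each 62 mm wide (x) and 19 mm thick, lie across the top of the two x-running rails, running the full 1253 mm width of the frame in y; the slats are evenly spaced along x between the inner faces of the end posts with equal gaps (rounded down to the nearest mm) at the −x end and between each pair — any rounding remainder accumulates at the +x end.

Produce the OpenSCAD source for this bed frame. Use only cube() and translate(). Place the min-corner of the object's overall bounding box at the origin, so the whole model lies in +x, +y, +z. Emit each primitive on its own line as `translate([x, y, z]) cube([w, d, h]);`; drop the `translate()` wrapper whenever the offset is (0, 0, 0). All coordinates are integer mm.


// slat z = rail_z + rail_h = 159 + 142 = 301
// slat gap = ⌊(1829 − 14·62) / 15⌋ = 64
cube([60, 60, 366]);
translate([0, 1193, 0]) cube([60, 60, 366]);
translate([1889, 0, 0]) cube([60, 60, 366]);
translate([1889, 1193, 0]) cube([60, 60, 366]);
translate([60, 0, 159]) cube([1829, 23, 142]);
translate([60, 1230, 159]) cube([1829, 23, 142]);
translate([0, 60, 159]) cube([23, 1133, 142]);
translate([1926, 60, 159]) cube([23, 1133, 142]);
translate([124, 0, 301]) cube([62, 1253, 19]);
translate([250, 0, 301]) cube([62, 1253, 19]);
translate([376, 0, 301]) cube([62, 1253, 19]);
translate([502, 0, 301]) cube([62, 1253, 19]);
translate([628, 0, 301]) cube([62, 1253, 19]);
translate([754, 0, 301]) cube([62, 1253, 19]);
translate([880, 0, 301]) cube([62, 1253, 19]);
translate([1006, 0, 301]) cube([62, 1253, 19]);
translate([1132, 0, 301]) cube([62, 1253, 19]);
translate([1258, 0, 301]) cube([62, 1253, 19]);
translate([1384, 0, 301]) cube([62, 1253, 19]);
translate([1510, 0, 301]) cube([62, 1253, 19]);
translate([1636, 0, 301]) cube([62, 1253, 19]);
translate([1762, 0, 301]) cube([62, 1253, 19]);


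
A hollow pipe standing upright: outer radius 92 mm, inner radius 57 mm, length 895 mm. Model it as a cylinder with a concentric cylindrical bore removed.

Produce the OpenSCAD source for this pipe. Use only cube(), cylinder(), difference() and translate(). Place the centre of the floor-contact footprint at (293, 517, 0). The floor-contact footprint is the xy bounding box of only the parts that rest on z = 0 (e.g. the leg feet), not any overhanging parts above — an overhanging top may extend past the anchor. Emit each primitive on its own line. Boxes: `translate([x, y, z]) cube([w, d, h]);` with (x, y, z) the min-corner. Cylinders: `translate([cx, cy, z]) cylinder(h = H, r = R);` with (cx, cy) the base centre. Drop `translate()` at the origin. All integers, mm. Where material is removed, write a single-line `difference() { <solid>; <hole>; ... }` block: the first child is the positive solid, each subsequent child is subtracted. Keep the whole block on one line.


difference() { translate([293, 517, 0]) cylinder(h = 895, r = 92); translate([293, 517, 0]) cylinder(h = 895, r = 57); }


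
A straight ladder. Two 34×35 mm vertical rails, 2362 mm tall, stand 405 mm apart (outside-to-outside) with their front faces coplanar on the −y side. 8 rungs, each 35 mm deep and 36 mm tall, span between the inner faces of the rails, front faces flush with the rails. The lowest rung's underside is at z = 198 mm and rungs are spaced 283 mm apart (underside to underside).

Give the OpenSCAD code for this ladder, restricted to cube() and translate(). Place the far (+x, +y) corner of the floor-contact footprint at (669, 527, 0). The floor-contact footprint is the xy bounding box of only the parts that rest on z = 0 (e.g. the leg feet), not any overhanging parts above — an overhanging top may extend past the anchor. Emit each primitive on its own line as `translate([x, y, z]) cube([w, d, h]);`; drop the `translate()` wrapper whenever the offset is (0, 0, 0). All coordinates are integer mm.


translate([264, 492, 0]) cube([34, 35, 2362]);
translate([635, 492, 0]) cube([34, 35, 2362]);
translate([298, 492, 198]) cube([337, 35, 36]);
translate([298, 492, 481]) cube([337, 35, 36]);
translate([298, 492, 764]) cube([337, 35, 36]);
translate([298, 492, 1047]) cube([337, 35, 36]);
translate([298, 492, 1330]) cube([337, 35, 36]);
translate([298, 492, 1613]) cube([337, 35, 36]);
translate([298, 492, 1896]) cube([337, 35, 36]);
translate([298, 492, 2179]) cube([337, 35, 36]);


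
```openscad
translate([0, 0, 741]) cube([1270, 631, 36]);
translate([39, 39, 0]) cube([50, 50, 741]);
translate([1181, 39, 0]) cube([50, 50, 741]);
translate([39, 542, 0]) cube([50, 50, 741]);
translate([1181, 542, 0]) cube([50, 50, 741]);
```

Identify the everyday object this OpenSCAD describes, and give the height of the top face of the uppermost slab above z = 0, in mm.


A table. The table height is 777 mm.

A 1270×631×36 slab sits at z = 741 on four 50 mm square posts — a table. The top surface is at 741 + 36 = 777 mm.


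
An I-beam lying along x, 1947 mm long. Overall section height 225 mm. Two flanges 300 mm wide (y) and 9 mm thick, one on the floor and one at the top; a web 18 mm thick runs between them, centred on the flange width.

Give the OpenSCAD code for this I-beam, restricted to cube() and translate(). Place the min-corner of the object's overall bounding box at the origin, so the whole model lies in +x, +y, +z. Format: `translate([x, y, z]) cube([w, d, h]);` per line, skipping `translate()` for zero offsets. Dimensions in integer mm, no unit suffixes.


cube([1947, 300, 9]);
translate([0, 141, 9]) cube([1947, 18, 207]);
translate([0, 0, 216]) cube([1947, 300, 9]);


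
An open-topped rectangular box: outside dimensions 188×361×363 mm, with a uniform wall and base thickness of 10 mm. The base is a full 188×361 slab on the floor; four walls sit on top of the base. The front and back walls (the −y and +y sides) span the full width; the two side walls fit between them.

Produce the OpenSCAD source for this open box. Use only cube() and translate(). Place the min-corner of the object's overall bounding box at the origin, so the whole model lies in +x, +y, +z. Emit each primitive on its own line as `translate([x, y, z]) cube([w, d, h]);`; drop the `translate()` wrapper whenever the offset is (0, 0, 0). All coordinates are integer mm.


cube([188, 361, 10]);
translate([0, 0, 10]) cube([188, 10, 353]);
translate([0, 351, 10]) cube([188, 10, 353]);
translate([0, 10, 10]) cube([10, 341, 353]);
translate([178, 10, 10]) cube([10, 341, 353]);


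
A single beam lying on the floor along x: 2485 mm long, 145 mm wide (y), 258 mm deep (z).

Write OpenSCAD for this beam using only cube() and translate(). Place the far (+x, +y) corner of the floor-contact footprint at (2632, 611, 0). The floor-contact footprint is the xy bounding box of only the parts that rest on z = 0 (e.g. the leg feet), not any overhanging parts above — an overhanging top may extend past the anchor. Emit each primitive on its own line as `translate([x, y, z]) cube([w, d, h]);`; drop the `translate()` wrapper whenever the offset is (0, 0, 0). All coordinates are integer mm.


translate([147, 466, 0]) cube([2485, 145, 258]);


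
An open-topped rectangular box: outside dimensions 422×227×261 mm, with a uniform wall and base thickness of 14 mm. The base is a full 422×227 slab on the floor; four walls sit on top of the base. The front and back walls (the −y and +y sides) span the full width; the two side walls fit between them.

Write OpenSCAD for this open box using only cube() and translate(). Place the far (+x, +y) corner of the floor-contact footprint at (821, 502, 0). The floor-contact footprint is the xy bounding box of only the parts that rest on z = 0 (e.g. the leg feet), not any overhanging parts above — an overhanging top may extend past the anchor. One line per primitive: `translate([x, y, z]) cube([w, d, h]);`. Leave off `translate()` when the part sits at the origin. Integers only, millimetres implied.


translate([399, 275, 0]) cube([422, 227, 14]);
translate([399, 275, 14]) cube([422, 14, 247]);
translate([399, 488, 14]) cube([422, 14, 247]);
translate([399, 289, 14]) cube([14, 199, 247]);
translate([807, 289, 14]) cube([14, 199, 247]);


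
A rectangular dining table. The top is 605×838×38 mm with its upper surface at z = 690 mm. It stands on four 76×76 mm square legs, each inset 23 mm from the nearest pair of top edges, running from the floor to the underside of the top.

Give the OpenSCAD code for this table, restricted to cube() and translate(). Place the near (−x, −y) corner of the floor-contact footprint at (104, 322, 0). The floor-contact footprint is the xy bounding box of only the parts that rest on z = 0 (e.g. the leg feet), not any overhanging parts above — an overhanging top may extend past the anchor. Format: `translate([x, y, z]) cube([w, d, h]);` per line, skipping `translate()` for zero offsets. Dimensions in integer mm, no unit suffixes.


translate([81, 299, 652]) cube([605, 838, 38]);
translate([104, 322, 0]) cube([76, 76, 652]);
translate([587, 322, 0]) cube([76, 76, 652]);
translate([104, 1038, 0]) cube([76, 76, 652]);
translate([587, 1038, 0]) cube([76, 76, 652]);
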